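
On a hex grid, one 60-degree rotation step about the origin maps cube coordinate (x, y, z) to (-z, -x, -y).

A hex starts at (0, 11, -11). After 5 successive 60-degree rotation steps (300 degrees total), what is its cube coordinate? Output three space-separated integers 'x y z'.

Start: (0, 11, -11)
Step 1: (0, 11, -11) -> (-(-11), -(0), -(11)) = (11, 0, -11)
Step 2: (11, 0, -11) -> (-(-11), -(11), -(0)) = (11, -11, 0)
Step 3: (11, -11, 0) -> (-(0), -(11), -(-11)) = (0, -11, 11)
Step 4: (0, -11, 11) -> (-(11), -(0), -(-11)) = (-11, 0, 11)
Step 5: (-11, 0, 11) -> (-(11), -(-11), -(0)) = (-11, 11, 0)

Answer: -11 11 0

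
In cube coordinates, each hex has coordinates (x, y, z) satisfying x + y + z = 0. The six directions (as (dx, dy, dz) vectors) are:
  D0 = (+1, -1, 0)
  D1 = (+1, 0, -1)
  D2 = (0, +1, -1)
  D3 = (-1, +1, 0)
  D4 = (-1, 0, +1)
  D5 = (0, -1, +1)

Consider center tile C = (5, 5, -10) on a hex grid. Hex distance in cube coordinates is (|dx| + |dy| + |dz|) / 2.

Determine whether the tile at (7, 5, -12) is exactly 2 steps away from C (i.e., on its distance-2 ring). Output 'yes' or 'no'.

Answer: yes

Derivation:
|px - cx| = |7 - 5| = 2
|py - cy| = |5 - 5| = 0
|pz - cz| = |-12 - (-10)| = 2
distance = (2+0+2)/2 = 4/2 = 2
radius = 2; distance == radius -> yes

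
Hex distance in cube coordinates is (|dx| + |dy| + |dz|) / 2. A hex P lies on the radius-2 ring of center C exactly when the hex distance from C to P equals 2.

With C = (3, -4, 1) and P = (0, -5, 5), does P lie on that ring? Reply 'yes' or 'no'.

|px - cx| = |0 - 3| = 3
|py - cy| = |-5 - (-4)| = 1
|pz - cz| = |5 - 1| = 4
distance = (3+1+4)/2 = 8/2 = 4
radius = 2; distance != radius -> no

Answer: no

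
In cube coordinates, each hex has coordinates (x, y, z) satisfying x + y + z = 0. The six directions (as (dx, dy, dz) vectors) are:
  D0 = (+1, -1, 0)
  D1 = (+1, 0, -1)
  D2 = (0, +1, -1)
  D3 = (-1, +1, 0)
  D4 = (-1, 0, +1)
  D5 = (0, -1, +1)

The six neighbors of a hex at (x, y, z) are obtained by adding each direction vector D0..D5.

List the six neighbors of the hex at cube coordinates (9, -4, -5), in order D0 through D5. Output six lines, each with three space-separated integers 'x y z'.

Center: (9, -4, -5). Add each direction:
  D0: (9, -4, -5) + (1, -1, 0) = (10, -5, -5)
  D1: (9, -4, -5) + (1, 0, -1) = (10, -4, -6)
  D2: (9, -4, -5) + (0, 1, -1) = (9, -3, -6)
  D3: (9, -4, -5) + (-1, 1, 0) = (8, -3, -5)
  D4: (9, -4, -5) + (-1, 0, 1) = (8, -4, -4)
  D5: (9, -4, -5) + (0, -1, 1) = (9, -5, -4)

Answer: 10 -5 -5
10 -4 -6
9 -3 -6
8 -3 -5
8 -4 -4
9 -5 -4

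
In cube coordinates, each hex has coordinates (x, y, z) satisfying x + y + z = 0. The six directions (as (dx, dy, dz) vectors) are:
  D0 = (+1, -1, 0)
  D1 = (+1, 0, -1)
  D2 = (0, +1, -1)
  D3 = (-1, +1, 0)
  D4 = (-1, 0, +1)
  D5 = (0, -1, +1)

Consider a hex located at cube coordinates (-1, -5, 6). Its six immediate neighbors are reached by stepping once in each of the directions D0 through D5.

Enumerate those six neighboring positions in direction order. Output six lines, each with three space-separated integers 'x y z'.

Center: (-1, -5, 6). Add each direction:
  D0: (-1, -5, 6) + (1, -1, 0) = (0, -6, 6)
  D1: (-1, -5, 6) + (1, 0, -1) = (0, -5, 5)
  D2: (-1, -5, 6) + (0, 1, -1) = (-1, -4, 5)
  D3: (-1, -5, 6) + (-1, 1, 0) = (-2, -4, 6)
  D4: (-1, -5, 6) + (-1, 0, 1) = (-2, -5, 7)
  D5: (-1, -5, 6) + (0, -1, 1) = (-1, -6, 7)

Answer: 0 -6 6
0 -5 5
-1 -4 5
-2 -4 6
-2 -5 7
-1 -6 7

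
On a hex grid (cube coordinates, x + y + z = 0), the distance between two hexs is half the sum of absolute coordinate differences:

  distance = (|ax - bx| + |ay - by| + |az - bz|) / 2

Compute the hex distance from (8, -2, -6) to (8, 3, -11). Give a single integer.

Answer: 5

Derivation:
|ax - bx| = |8 - 8| = 0
|ay - by| = |-2 - 3| = 5
|az - bz| = |-6 - (-11)| = 5
distance = (0 + 5 + 5) / 2 = 10 / 2 = 5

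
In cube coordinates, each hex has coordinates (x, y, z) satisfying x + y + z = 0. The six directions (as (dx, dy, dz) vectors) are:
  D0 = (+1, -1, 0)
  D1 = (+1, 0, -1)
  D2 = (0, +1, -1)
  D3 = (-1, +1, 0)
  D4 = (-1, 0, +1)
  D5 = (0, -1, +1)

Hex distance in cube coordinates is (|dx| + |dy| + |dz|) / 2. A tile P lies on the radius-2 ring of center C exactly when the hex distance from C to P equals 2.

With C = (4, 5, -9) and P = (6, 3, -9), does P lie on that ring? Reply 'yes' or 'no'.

Answer: yes

Derivation:
|px - cx| = |6 - 4| = 2
|py - cy| = |3 - 5| = 2
|pz - cz| = |-9 - (-9)| = 0
distance = (2+2+0)/2 = 4/2 = 2
radius = 2; distance == radius -> yes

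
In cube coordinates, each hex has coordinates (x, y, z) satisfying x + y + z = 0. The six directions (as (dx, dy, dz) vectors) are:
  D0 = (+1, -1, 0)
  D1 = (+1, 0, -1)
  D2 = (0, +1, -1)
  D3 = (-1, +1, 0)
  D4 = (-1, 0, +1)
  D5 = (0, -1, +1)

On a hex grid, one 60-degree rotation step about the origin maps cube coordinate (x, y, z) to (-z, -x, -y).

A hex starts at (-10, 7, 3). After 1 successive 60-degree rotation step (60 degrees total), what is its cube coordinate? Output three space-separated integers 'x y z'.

Answer: -3 10 -7

Derivation:
Start: (-10, 7, 3)
Step 1: (-10, 7, 3) -> (-(3), -(-10), -(7)) = (-3, 10, -7)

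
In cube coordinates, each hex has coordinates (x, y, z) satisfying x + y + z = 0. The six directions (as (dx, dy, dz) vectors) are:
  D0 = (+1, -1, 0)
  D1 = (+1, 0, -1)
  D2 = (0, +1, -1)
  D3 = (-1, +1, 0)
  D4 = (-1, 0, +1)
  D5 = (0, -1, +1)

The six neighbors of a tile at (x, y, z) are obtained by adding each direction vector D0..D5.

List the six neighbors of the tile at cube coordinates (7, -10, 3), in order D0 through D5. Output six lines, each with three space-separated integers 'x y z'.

Center: (7, -10, 3). Add each direction:
  D0: (7, -10, 3) + (1, -1, 0) = (8, -11, 3)
  D1: (7, -10, 3) + (1, 0, -1) = (8, -10, 2)
  D2: (7, -10, 3) + (0, 1, -1) = (7, -9, 2)
  D3: (7, -10, 3) + (-1, 1, 0) = (6, -9, 3)
  D4: (7, -10, 3) + (-1, 0, 1) = (6, -10, 4)
  D5: (7, -10, 3) + (0, -1, 1) = (7, -11, 4)

Answer: 8 -11 3
8 -10 2
7 -9 2
6 -9 3
6 -10 4
7 -11 4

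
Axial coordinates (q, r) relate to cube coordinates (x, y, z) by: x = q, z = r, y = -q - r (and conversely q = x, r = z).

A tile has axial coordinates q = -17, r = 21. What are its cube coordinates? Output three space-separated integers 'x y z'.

x = q = -17
z = r = 21
y = -x - z = -(-17) - (21) = -4

Answer: -17 -4 21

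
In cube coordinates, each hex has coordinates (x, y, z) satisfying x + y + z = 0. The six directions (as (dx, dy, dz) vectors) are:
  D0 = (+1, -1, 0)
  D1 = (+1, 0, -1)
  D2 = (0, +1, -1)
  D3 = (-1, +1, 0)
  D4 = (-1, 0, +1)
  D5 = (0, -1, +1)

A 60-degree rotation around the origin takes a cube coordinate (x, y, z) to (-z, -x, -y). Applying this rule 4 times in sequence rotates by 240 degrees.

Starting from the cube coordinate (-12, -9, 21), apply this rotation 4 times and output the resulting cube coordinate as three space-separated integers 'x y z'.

Answer: 21 -12 -9

Derivation:
Start: (-12, -9, 21)
Step 1: (-12, -9, 21) -> (-(21), -(-12), -(-9)) = (-21, 12, 9)
Step 2: (-21, 12, 9) -> (-(9), -(-21), -(12)) = (-9, 21, -12)
Step 3: (-9, 21, -12) -> (-(-12), -(-9), -(21)) = (12, 9, -21)
Step 4: (12, 9, -21) -> (-(-21), -(12), -(9)) = (21, -12, -9)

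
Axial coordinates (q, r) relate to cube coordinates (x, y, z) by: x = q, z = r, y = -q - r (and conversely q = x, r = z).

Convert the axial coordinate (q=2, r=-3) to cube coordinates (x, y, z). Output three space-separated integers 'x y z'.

Answer: 2 1 -3

Derivation:
x = q = 2
z = r = -3
y = -x - z = -(2) - (-3) = 1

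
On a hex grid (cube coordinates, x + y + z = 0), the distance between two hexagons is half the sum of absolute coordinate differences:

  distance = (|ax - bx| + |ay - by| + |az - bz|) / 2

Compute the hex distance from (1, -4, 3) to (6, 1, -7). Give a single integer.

|ax - bx| = |1 - 6| = 5
|ay - by| = |-4 - 1| = 5
|az - bz| = |3 - (-7)| = 10
distance = (5 + 5 + 10) / 2 = 20 / 2 = 10

Answer: 10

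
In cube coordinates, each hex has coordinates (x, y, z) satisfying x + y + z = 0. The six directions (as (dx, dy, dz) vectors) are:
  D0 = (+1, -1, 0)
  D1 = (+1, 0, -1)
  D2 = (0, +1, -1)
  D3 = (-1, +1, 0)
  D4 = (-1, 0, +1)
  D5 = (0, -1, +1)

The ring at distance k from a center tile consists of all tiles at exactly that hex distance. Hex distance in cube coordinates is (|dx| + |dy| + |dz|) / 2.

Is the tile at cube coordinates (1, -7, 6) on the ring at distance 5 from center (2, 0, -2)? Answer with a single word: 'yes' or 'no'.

Answer: no

Derivation:
|px - cx| = |1 - 2| = 1
|py - cy| = |-7 - 0| = 7
|pz - cz| = |6 - (-2)| = 8
distance = (1+7+8)/2 = 16/2 = 8
radius = 5; distance != radius -> no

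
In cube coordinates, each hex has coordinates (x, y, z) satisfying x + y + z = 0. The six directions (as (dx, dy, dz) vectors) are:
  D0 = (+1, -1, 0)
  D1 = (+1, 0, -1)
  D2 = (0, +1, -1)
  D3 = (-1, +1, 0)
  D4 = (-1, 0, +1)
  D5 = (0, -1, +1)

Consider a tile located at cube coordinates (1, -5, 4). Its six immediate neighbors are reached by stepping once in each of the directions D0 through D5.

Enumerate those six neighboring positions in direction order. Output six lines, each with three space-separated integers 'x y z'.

Answer: 2 -6 4
2 -5 3
1 -4 3
0 -4 4
0 -5 5
1 -6 5

Derivation:
Center: (1, -5, 4). Add each direction:
  D0: (1, -5, 4) + (1, -1, 0) = (2, -6, 4)
  D1: (1, -5, 4) + (1, 0, -1) = (2, -5, 3)
  D2: (1, -5, 4) + (0, 1, -1) = (1, -4, 3)
  D3: (1, -5, 4) + (-1, 1, 0) = (0, -4, 4)
  D4: (1, -5, 4) + (-1, 0, 1) = (0, -5, 5)
  D5: (1, -5, 4) + (0, -1, 1) = (1, -6, 5)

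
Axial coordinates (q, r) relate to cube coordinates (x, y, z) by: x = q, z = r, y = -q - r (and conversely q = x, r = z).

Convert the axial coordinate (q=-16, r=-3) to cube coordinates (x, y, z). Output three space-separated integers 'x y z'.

x = q = -16
z = r = -3
y = -x - z = -(-16) - (-3) = 19

Answer: -16 19 -3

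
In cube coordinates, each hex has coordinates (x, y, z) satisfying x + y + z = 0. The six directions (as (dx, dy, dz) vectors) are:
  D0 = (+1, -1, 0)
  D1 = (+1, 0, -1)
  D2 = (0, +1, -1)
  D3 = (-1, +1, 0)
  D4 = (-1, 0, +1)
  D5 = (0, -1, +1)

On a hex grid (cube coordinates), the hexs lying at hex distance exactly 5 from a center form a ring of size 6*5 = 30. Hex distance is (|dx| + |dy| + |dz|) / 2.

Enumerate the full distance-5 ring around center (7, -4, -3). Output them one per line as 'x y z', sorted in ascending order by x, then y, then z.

Answer: 2 -4 2
2 -3 1
2 -2 0
2 -1 -1
2 0 -2
2 1 -3
3 -5 2
3 1 -4
4 -6 2
4 1 -5
5 -7 2
5 1 -6
6 -8 2
6 1 -7
7 -9 2
7 1 -8
8 -9 1
8 0 -8
9 -9 0
9 -1 -8
10 -9 -1
10 -2 -8
11 -9 -2
11 -3 -8
12 -9 -3
12 -8 -4
12 -7 -5
12 -6 -6
12 -5 -7
12 -4 -8

Derivation:
Walk ring at distance 5 from (7, -4, -3):
Start at center + D4*5 = (2, -4, 2)
  hex 0: (2, -4, 2)
  hex 1: (3, -5, 2)
  hex 2: (4, -6, 2)
  hex 3: (5, -7, 2)
  hex 4: (6, -8, 2)
  hex 5: (7, -9, 2)
  hex 6: (8, -9, 1)
  hex 7: (9, -9, 0)
  hex 8: (10, -9, -1)
  hex 9: (11, -9, -2)
  hex 10: (12, -9, -3)
  hex 11: (12, -8, -4)
  hex 12: (12, -7, -5)
  hex 13: (12, -6, -6)
  hex 14: (12, -5, -7)
  hex 15: (12, -4, -8)
  hex 16: (11, -3, -8)
  hex 17: (10, -2, -8)
  hex 18: (9, -1, -8)
  hex 19: (8, 0, -8)
  hex 20: (7, 1, -8)
  hex 21: (6, 1, -7)
  hex 22: (5, 1, -6)
  hex 23: (4, 1, -5)
  hex 24: (3, 1, -4)
  hex 25: (2, 1, -3)
  hex 26: (2, 0, -2)
  hex 27: (2, -1, -1)
  hex 28: (2, -2, 0)
  hex 29: (2, -3, 1)
Sorted: 30 hexes.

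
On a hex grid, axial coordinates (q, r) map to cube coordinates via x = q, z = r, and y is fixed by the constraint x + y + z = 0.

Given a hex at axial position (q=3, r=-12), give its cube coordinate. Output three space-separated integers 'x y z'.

Answer: 3 9 -12

Derivation:
x = q = 3
z = r = -12
y = -x - z = -(3) - (-12) = 9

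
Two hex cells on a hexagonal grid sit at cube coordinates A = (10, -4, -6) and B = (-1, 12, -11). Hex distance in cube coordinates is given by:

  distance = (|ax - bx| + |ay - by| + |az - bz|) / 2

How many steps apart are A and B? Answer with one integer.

Answer: 16

Derivation:
|ax - bx| = |10 - (-1)| = 11
|ay - by| = |-4 - 12| = 16
|az - bz| = |-6 - (-11)| = 5
distance = (11 + 16 + 5) / 2 = 32 / 2 = 16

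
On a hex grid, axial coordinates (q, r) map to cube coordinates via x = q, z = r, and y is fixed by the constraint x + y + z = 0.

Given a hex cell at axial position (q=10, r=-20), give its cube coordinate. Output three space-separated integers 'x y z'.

Answer: 10 10 -20

Derivation:
x = q = 10
z = r = -20
y = -x - z = -(10) - (-20) = 10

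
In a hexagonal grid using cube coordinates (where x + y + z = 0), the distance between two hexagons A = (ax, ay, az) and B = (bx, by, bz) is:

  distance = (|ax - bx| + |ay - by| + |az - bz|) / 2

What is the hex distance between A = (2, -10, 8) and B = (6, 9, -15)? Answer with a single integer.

|ax - bx| = |2 - 6| = 4
|ay - by| = |-10 - 9| = 19
|az - bz| = |8 - (-15)| = 23
distance = (4 + 19 + 23) / 2 = 46 / 2 = 23

Answer: 23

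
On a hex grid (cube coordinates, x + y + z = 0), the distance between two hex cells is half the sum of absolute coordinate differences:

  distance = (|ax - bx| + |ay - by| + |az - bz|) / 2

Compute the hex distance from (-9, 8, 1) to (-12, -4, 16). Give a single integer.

Answer: 15

Derivation:
|ax - bx| = |-9 - (-12)| = 3
|ay - by| = |8 - (-4)| = 12
|az - bz| = |1 - 16| = 15
distance = (3 + 12 + 15) / 2 = 30 / 2 = 15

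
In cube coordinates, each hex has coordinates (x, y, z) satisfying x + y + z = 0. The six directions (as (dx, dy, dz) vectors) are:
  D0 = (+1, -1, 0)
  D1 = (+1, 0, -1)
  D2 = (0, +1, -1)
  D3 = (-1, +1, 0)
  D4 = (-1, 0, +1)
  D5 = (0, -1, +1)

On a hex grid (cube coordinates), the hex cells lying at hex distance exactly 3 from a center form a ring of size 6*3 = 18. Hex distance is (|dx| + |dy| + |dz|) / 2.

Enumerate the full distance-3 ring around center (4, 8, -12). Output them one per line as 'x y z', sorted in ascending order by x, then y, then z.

Walk ring at distance 3 from (4, 8, -12):
Start at center + D4*3 = (1, 8, -9)
  hex 0: (1, 8, -9)
  hex 1: (2, 7, -9)
  hex 2: (3, 6, -9)
  hex 3: (4, 5, -9)
  hex 4: (5, 5, -10)
  hex 5: (6, 5, -11)
  hex 6: (7, 5, -12)
  hex 7: (7, 6, -13)
  hex 8: (7, 7, -14)
  hex 9: (7, 8, -15)
  hex 10: (6, 9, -15)
  hex 11: (5, 10, -15)
  hex 12: (4, 11, -15)
  hex 13: (3, 11, -14)
  hex 14: (2, 11, -13)
  hex 15: (1, 11, -12)
  hex 16: (1, 10, -11)
  hex 17: (1, 9, -10)
Sorted: 18 hexes.

Answer: 1 8 -9
1 9 -10
1 10 -11
1 11 -12
2 7 -9
2 11 -13
3 6 -9
3 11 -14
4 5 -9
4 11 -15
5 5 -10
5 10 -15
6 5 -11
6 9 -15
7 5 -12
7 6 -13
7 7 -14
7 8 -15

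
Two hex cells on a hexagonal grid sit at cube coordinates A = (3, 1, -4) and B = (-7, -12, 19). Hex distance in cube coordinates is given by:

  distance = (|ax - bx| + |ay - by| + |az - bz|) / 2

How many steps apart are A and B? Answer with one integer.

|ax - bx| = |3 - (-7)| = 10
|ay - by| = |1 - (-12)| = 13
|az - bz| = |-4 - 19| = 23
distance = (10 + 13 + 23) / 2 = 46 / 2 = 23

Answer: 23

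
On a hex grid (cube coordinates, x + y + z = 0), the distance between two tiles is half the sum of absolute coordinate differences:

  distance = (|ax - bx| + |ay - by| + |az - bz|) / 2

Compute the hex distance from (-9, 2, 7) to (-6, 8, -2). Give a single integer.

Answer: 9

Derivation:
|ax - bx| = |-9 - (-6)| = 3
|ay - by| = |2 - 8| = 6
|az - bz| = |7 - (-2)| = 9
distance = (3 + 6 + 9) / 2 = 18 / 2 = 9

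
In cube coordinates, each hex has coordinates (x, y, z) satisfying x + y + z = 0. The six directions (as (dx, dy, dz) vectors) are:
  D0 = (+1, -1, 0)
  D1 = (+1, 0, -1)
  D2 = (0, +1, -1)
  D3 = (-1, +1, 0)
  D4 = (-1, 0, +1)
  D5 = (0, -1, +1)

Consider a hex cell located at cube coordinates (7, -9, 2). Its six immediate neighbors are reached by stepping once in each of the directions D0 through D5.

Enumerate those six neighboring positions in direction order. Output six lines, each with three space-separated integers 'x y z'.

Center: (7, -9, 2). Add each direction:
  D0: (7, -9, 2) + (1, -1, 0) = (8, -10, 2)
  D1: (7, -9, 2) + (1, 0, -1) = (8, -9, 1)
  D2: (7, -9, 2) + (0, 1, -1) = (7, -8, 1)
  D3: (7, -9, 2) + (-1, 1, 0) = (6, -8, 2)
  D4: (7, -9, 2) + (-1, 0, 1) = (6, -9, 3)
  D5: (7, -9, 2) + (0, -1, 1) = (7, -10, 3)

Answer: 8 -10 2
8 -9 1
7 -8 1
6 -8 2
6 -9 3
7 -10 3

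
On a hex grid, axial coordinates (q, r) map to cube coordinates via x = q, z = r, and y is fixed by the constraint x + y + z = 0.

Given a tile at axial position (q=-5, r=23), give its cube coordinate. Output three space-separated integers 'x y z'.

Answer: -5 -18 23

Derivation:
x = q = -5
z = r = 23
y = -x - z = -(-5) - (23) = -18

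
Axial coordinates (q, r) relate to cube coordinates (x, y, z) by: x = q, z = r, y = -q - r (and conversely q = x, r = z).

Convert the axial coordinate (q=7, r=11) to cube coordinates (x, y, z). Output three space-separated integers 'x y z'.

x = q = 7
z = r = 11
y = -x - z = -(7) - (11) = -18

Answer: 7 -18 11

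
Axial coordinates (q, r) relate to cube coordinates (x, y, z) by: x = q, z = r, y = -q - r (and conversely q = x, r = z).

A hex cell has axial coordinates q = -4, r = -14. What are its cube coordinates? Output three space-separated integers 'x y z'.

Answer: -4 18 -14

Derivation:
x = q = -4
z = r = -14
y = -x - z = -(-4) - (-14) = 18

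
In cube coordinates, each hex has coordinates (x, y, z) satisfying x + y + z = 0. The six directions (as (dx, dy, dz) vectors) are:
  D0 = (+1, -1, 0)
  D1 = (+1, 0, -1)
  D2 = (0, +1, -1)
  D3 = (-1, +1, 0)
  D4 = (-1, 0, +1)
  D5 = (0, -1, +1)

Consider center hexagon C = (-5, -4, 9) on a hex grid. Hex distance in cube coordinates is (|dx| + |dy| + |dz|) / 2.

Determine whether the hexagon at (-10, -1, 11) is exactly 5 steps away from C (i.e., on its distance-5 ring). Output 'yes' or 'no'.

|px - cx| = |-10 - (-5)| = 5
|py - cy| = |-1 - (-4)| = 3
|pz - cz| = |11 - 9| = 2
distance = (5+3+2)/2 = 10/2 = 5
radius = 5; distance == radius -> yes

Answer: yes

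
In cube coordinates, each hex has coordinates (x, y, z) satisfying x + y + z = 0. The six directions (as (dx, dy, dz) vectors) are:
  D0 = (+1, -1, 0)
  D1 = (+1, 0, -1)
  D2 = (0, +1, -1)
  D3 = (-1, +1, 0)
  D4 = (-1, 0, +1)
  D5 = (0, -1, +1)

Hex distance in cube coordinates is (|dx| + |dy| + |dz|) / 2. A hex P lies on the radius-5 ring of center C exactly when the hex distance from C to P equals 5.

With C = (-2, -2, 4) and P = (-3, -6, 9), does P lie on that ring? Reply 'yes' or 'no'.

|px - cx| = |-3 - (-2)| = 1
|py - cy| = |-6 - (-2)| = 4
|pz - cz| = |9 - 4| = 5
distance = (1+4+5)/2 = 10/2 = 5
radius = 5; distance == radius -> yes

Answer: yes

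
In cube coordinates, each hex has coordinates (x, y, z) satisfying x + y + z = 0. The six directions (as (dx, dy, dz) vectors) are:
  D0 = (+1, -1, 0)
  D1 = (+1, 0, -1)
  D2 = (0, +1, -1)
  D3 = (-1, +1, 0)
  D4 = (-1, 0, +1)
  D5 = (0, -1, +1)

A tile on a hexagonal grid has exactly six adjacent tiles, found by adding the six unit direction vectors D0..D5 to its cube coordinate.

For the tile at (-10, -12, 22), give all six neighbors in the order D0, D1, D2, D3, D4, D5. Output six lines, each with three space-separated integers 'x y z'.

Answer: -9 -13 22
-9 -12 21
-10 -11 21
-11 -11 22
-11 -12 23
-10 -13 23

Derivation:
Center: (-10, -12, 22). Add each direction:
  D0: (-10, -12, 22) + (1, -1, 0) = (-9, -13, 22)
  D1: (-10, -12, 22) + (1, 0, -1) = (-9, -12, 21)
  D2: (-10, -12, 22) + (0, 1, -1) = (-10, -11, 21)
  D3: (-10, -12, 22) + (-1, 1, 0) = (-11, -11, 22)
  D4: (-10, -12, 22) + (-1, 0, 1) = (-11, -12, 23)
  D5: (-10, -12, 22) + (0, -1, 1) = (-10, -13, 23)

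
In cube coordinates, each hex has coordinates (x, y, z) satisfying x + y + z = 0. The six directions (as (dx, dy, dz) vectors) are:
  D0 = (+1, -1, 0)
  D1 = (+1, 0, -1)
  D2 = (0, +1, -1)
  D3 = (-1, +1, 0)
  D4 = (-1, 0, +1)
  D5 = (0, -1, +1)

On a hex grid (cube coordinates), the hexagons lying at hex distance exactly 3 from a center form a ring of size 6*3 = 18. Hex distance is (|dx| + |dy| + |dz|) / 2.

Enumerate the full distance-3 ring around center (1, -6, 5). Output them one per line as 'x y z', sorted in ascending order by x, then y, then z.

Answer: -2 -6 8
-2 -5 7
-2 -4 6
-2 -3 5
-1 -7 8
-1 -3 4
0 -8 8
0 -3 3
1 -9 8
1 -3 2
2 -9 7
2 -4 2
3 -9 6
3 -5 2
4 -9 5
4 -8 4
4 -7 3
4 -6 2

Derivation:
Walk ring at distance 3 from (1, -6, 5):
Start at center + D4*3 = (-2, -6, 8)
  hex 0: (-2, -6, 8)
  hex 1: (-1, -7, 8)
  hex 2: (0, -8, 8)
  hex 3: (1, -9, 8)
  hex 4: (2, -9, 7)
  hex 5: (3, -9, 6)
  hex 6: (4, -9, 5)
  hex 7: (4, -8, 4)
  hex 8: (4, -7, 3)
  hex 9: (4, -6, 2)
  hex 10: (3, -5, 2)
  hex 11: (2, -4, 2)
  hex 12: (1, -3, 2)
  hex 13: (0, -3, 3)
  hex 14: (-1, -3, 4)
  hex 15: (-2, -3, 5)
  hex 16: (-2, -4, 6)
  hex 17: (-2, -5, 7)
Sorted: 18 hexes.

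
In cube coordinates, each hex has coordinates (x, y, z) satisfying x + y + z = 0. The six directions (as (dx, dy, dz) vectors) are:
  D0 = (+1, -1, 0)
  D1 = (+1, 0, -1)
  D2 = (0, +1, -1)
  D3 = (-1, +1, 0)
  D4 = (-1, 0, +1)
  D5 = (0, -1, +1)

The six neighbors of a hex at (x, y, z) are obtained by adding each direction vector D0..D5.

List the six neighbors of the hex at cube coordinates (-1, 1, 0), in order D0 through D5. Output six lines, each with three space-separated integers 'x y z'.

Answer: 0 0 0
0 1 -1
-1 2 -1
-2 2 0
-2 1 1
-1 0 1

Derivation:
Center: (-1, 1, 0). Add each direction:
  D0: (-1, 1, 0) + (1, -1, 0) = (0, 0, 0)
  D1: (-1, 1, 0) + (1, 0, -1) = (0, 1, -1)
  D2: (-1, 1, 0) + (0, 1, -1) = (-1, 2, -1)
  D3: (-1, 1, 0) + (-1, 1, 0) = (-2, 2, 0)
  D4: (-1, 1, 0) + (-1, 0, 1) = (-2, 1, 1)
  D5: (-1, 1, 0) + (0, -1, 1) = (-1, 0, 1)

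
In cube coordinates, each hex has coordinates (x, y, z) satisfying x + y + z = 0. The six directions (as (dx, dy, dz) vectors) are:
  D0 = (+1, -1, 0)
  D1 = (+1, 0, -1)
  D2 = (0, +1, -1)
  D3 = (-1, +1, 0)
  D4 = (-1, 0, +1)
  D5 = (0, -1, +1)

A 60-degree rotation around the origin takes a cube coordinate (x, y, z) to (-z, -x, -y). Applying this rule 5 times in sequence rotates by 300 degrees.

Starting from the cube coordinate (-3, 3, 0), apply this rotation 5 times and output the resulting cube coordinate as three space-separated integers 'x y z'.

Start: (-3, 3, 0)
Step 1: (-3, 3, 0) -> (-(0), -(-3), -(3)) = (0, 3, -3)
Step 2: (0, 3, -3) -> (-(-3), -(0), -(3)) = (3, 0, -3)
Step 3: (3, 0, -3) -> (-(-3), -(3), -(0)) = (3, -3, 0)
Step 4: (3, -3, 0) -> (-(0), -(3), -(-3)) = (0, -3, 3)
Step 5: (0, -3, 3) -> (-(3), -(0), -(-3)) = (-3, 0, 3)

Answer: -3 0 3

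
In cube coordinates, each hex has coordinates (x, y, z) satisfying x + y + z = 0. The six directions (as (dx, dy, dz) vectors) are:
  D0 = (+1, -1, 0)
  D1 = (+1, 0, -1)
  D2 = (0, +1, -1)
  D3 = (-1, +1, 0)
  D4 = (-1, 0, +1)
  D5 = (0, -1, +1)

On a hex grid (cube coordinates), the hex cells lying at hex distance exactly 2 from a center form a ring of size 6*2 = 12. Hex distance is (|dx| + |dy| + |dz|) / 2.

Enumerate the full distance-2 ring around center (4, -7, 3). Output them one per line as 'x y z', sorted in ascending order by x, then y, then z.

Walk ring at distance 2 from (4, -7, 3):
Start at center + D4*2 = (2, -7, 5)
  hex 0: (2, -7, 5)
  hex 1: (3, -8, 5)
  hex 2: (4, -9, 5)
  hex 3: (5, -9, 4)
  hex 4: (6, -9, 3)
  hex 5: (6, -8, 2)
  hex 6: (6, -7, 1)
  hex 7: (5, -6, 1)
  hex 8: (4, -5, 1)
  hex 9: (3, -5, 2)
  hex 10: (2, -5, 3)
  hex 11: (2, -6, 4)
Sorted: 12 hexes.

Answer: 2 -7 5
2 -6 4
2 -5 3
3 -8 5
3 -5 2
4 -9 5
4 -5 1
5 -9 4
5 -6 1
6 -9 3
6 -8 2
6 -7 1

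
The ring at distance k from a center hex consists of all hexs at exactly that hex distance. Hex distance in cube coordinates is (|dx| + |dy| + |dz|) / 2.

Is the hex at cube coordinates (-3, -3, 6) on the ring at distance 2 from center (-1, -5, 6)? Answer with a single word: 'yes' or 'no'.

|px - cx| = |-3 - (-1)| = 2
|py - cy| = |-3 - (-5)| = 2
|pz - cz| = |6 - 6| = 0
distance = (2+2+0)/2 = 4/2 = 2
radius = 2; distance == radius -> yes

Answer: yes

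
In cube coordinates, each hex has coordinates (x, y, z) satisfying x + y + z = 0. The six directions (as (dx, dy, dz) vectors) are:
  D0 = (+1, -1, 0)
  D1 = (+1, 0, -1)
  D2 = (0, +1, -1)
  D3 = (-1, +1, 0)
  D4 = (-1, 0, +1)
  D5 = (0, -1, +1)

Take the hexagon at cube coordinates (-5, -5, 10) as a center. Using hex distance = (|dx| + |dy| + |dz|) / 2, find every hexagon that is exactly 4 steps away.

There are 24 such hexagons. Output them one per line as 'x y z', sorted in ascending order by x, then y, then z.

Answer: -9 -5 14
-9 -4 13
-9 -3 12
-9 -2 11
-9 -1 10
-8 -6 14
-8 -1 9
-7 -7 14
-7 -1 8
-6 -8 14
-6 -1 7
-5 -9 14
-5 -1 6
-4 -9 13
-4 -2 6
-3 -9 12
-3 -3 6
-2 -9 11
-2 -4 6
-1 -9 10
-1 -8 9
-1 -7 8
-1 -6 7
-1 -5 6

Derivation:
Walk ring at distance 4 from (-5, -5, 10):
Start at center + D4*4 = (-9, -5, 14)
  hex 0: (-9, -5, 14)
  hex 1: (-8, -6, 14)
  hex 2: (-7, -7, 14)
  hex 3: (-6, -8, 14)
  hex 4: (-5, -9, 14)
  hex 5: (-4, -9, 13)
  hex 6: (-3, -9, 12)
  hex 7: (-2, -9, 11)
  hex 8: (-1, -9, 10)
  hex 9: (-1, -8, 9)
  hex 10: (-1, -7, 8)
  hex 11: (-1, -6, 7)
  hex 12: (-1, -5, 6)
  hex 13: (-2, -4, 6)
  hex 14: (-3, -3, 6)
  hex 15: (-4, -2, 6)
  hex 16: (-5, -1, 6)
  hex 17: (-6, -1, 7)
  hex 18: (-7, -1, 8)
  hex 19: (-8, -1, 9)
  hex 20: (-9, -1, 10)
  hex 21: (-9, -2, 11)
  hex 22: (-9, -3, 12)
  hex 23: (-9, -4, 13)
Sorted: 24 hexes.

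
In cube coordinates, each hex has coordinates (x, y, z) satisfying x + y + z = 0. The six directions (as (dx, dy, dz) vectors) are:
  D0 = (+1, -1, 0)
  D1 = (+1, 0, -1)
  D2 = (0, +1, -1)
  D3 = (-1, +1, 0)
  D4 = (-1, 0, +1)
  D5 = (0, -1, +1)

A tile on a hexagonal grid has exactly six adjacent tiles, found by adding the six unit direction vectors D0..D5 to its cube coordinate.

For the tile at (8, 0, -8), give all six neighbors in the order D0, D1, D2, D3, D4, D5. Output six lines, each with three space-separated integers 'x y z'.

Center: (8, 0, -8). Add each direction:
  D0: (8, 0, -8) + (1, -1, 0) = (9, -1, -8)
  D1: (8, 0, -8) + (1, 0, -1) = (9, 0, -9)
  D2: (8, 0, -8) + (0, 1, -1) = (8, 1, -9)
  D3: (8, 0, -8) + (-1, 1, 0) = (7, 1, -8)
  D4: (8, 0, -8) + (-1, 0, 1) = (7, 0, -7)
  D5: (8, 0, -8) + (0, -1, 1) = (8, -1, -7)

Answer: 9 -1 -8
9 0 -9
8 1 -9
7 1 -8
7 0 -7
8 -1 -7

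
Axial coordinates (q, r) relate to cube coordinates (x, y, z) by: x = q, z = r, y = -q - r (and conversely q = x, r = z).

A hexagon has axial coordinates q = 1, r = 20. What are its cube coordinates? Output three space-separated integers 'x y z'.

x = q = 1
z = r = 20
y = -x - z = -(1) - (20) = -21

Answer: 1 -21 20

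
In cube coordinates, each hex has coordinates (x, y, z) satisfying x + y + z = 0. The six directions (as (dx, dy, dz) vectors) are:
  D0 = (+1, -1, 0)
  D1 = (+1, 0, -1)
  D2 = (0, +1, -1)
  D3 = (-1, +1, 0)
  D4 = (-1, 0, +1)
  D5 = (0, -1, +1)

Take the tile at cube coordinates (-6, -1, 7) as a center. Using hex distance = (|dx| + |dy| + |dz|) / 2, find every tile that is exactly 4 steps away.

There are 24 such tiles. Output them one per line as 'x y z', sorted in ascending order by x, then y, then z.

Answer: -10 -1 11
-10 0 10
-10 1 9
-10 2 8
-10 3 7
-9 -2 11
-9 3 6
-8 -3 11
-8 3 5
-7 -4 11
-7 3 4
-6 -5 11
-6 3 3
-5 -5 10
-5 2 3
-4 -5 9
-4 1 3
-3 -5 8
-3 0 3
-2 -5 7
-2 -4 6
-2 -3 5
-2 -2 4
-2 -1 3

Derivation:
Walk ring at distance 4 from (-6, -1, 7):
Start at center + D4*4 = (-10, -1, 11)
  hex 0: (-10, -1, 11)
  hex 1: (-9, -2, 11)
  hex 2: (-8, -3, 11)
  hex 3: (-7, -4, 11)
  hex 4: (-6, -5, 11)
  hex 5: (-5, -5, 10)
  hex 6: (-4, -5, 9)
  hex 7: (-3, -5, 8)
  hex 8: (-2, -5, 7)
  hex 9: (-2, -4, 6)
  hex 10: (-2, -3, 5)
  hex 11: (-2, -2, 4)
  hex 12: (-2, -1, 3)
  hex 13: (-3, 0, 3)
  hex 14: (-4, 1, 3)
  hex 15: (-5, 2, 3)
  hex 16: (-6, 3, 3)
  hex 17: (-7, 3, 4)
  hex 18: (-8, 3, 5)
  hex 19: (-9, 3, 6)
  hex 20: (-10, 3, 7)
  hex 21: (-10, 2, 8)
  hex 22: (-10, 1, 9)
  hex 23: (-10, 0, 10)
Sorted: 24 hexes.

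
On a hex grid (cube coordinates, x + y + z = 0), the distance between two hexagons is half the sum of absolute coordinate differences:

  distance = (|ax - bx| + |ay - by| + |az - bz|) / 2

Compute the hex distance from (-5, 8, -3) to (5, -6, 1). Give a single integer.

Answer: 14

Derivation:
|ax - bx| = |-5 - 5| = 10
|ay - by| = |8 - (-6)| = 14
|az - bz| = |-3 - 1| = 4
distance = (10 + 14 + 4) / 2 = 28 / 2 = 14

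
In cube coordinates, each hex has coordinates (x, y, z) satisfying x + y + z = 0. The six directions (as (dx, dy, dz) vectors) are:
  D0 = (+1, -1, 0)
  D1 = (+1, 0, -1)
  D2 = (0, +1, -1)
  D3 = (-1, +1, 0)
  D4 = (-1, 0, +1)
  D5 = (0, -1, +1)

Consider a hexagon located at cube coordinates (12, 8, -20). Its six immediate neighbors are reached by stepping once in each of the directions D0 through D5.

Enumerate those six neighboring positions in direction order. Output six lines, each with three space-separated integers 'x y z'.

Answer: 13 7 -20
13 8 -21
12 9 -21
11 9 -20
11 8 -19
12 7 -19

Derivation:
Center: (12, 8, -20). Add each direction:
  D0: (12, 8, -20) + (1, -1, 0) = (13, 7, -20)
  D1: (12, 8, -20) + (1, 0, -1) = (13, 8, -21)
  D2: (12, 8, -20) + (0, 1, -1) = (12, 9, -21)
  D3: (12, 8, -20) + (-1, 1, 0) = (11, 9, -20)
  D4: (12, 8, -20) + (-1, 0, 1) = (11, 8, -19)
  D5: (12, 8, -20) + (0, -1, 1) = (12, 7, -19)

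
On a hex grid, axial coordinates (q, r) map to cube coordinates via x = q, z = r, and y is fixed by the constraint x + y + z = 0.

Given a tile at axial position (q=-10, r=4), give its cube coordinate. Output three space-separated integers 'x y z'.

Answer: -10 6 4

Derivation:
x = q = -10
z = r = 4
y = -x - z = -(-10) - (4) = 6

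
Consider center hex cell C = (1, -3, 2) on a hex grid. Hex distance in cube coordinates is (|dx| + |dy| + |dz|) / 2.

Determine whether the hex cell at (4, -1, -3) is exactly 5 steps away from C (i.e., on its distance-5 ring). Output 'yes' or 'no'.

|px - cx| = |4 - 1| = 3
|py - cy| = |-1 - (-3)| = 2
|pz - cz| = |-3 - 2| = 5
distance = (3+2+5)/2 = 10/2 = 5
radius = 5; distance == radius -> yes

Answer: yes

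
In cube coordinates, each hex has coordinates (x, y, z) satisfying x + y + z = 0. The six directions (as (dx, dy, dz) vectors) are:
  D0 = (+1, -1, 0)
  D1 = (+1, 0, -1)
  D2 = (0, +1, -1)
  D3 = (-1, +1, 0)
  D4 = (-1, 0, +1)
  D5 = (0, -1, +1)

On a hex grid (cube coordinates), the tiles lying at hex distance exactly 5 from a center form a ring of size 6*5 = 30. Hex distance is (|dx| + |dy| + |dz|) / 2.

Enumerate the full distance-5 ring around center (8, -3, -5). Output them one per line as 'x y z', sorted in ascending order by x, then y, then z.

Walk ring at distance 5 from (8, -3, -5):
Start at center + D4*5 = (3, -3, 0)
  hex 0: (3, -3, 0)
  hex 1: (4, -4, 0)
  hex 2: (5, -5, 0)
  hex 3: (6, -6, 0)
  hex 4: (7, -7, 0)
  hex 5: (8, -8, 0)
  hex 6: (9, -8, -1)
  hex 7: (10, -8, -2)
  hex 8: (11, -8, -3)
  hex 9: (12, -8, -4)
  hex 10: (13, -8, -5)
  hex 11: (13, -7, -6)
  hex 12: (13, -6, -7)
  hex 13: (13, -5, -8)
  hex 14: (13, -4, -9)
  hex 15: (13, -3, -10)
  hex 16: (12, -2, -10)
  hex 17: (11, -1, -10)
  hex 18: (10, 0, -10)
  hex 19: (9, 1, -10)
  hex 20: (8, 2, -10)
  hex 21: (7, 2, -9)
  hex 22: (6, 2, -8)
  hex 23: (5, 2, -7)
  hex 24: (4, 2, -6)
  hex 25: (3, 2, -5)
  hex 26: (3, 1, -4)
  hex 27: (3, 0, -3)
  hex 28: (3, -1, -2)
  hex 29: (3, -2, -1)
Sorted: 30 hexes.

Answer: 3 -3 0
3 -2 -1
3 -1 -2
3 0 -3
3 1 -4
3 2 -5
4 -4 0
4 2 -6
5 -5 0
5 2 -7
6 -6 0
6 2 -8
7 -7 0
7 2 -9
8 -8 0
8 2 -10
9 -8 -1
9 1 -10
10 -8 -2
10 0 -10
11 -8 -3
11 -1 -10
12 -8 -4
12 -2 -10
13 -8 -5
13 -7 -6
13 -6 -7
13 -5 -8
13 -4 -9
13 -3 -10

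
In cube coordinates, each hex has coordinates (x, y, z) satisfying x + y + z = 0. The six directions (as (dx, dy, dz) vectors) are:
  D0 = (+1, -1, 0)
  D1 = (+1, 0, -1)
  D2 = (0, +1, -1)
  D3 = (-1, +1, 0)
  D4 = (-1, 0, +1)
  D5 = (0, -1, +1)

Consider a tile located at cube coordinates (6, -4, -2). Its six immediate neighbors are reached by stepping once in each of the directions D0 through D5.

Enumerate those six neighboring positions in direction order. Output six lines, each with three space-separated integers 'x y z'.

Answer: 7 -5 -2
7 -4 -3
6 -3 -3
5 -3 -2
5 -4 -1
6 -5 -1

Derivation:
Center: (6, -4, -2). Add each direction:
  D0: (6, -4, -2) + (1, -1, 0) = (7, -5, -2)
  D1: (6, -4, -2) + (1, 0, -1) = (7, -4, -3)
  D2: (6, -4, -2) + (0, 1, -1) = (6, -3, -3)
  D3: (6, -4, -2) + (-1, 1, 0) = (5, -3, -2)
  D4: (6, -4, -2) + (-1, 0, 1) = (5, -4, -1)
  D5: (6, -4, -2) + (0, -1, 1) = (6, -5, -1)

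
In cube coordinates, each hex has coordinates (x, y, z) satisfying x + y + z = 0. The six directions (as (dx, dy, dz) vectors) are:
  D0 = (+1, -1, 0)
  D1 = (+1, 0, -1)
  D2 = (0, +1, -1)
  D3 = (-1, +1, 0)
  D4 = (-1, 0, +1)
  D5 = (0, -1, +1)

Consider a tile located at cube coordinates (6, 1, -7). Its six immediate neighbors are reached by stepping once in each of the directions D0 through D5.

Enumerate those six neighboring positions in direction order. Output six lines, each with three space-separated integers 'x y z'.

Center: (6, 1, -7). Add each direction:
  D0: (6, 1, -7) + (1, -1, 0) = (7, 0, -7)
  D1: (6, 1, -7) + (1, 0, -1) = (7, 1, -8)
  D2: (6, 1, -7) + (0, 1, -1) = (6, 2, -8)
  D3: (6, 1, -7) + (-1, 1, 0) = (5, 2, -7)
  D4: (6, 1, -7) + (-1, 0, 1) = (5, 1, -6)
  D5: (6, 1, -7) + (0, -1, 1) = (6, 0, -6)

Answer: 7 0 -7
7 1 -8
6 2 -8
5 2 -7
5 1 -6
6 0 -6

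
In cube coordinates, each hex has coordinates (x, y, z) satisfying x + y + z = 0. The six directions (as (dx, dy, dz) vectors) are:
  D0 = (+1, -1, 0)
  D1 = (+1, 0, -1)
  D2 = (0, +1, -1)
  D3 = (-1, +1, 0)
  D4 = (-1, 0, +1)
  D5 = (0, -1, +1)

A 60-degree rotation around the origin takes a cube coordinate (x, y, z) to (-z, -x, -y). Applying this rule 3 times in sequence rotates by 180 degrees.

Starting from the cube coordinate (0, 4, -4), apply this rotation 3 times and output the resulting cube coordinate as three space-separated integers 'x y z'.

Answer: 0 -4 4

Derivation:
Start: (0, 4, -4)
Step 1: (0, 4, -4) -> (-(-4), -(0), -(4)) = (4, 0, -4)
Step 2: (4, 0, -4) -> (-(-4), -(4), -(0)) = (4, -4, 0)
Step 3: (4, -4, 0) -> (-(0), -(4), -(-4)) = (0, -4, 4)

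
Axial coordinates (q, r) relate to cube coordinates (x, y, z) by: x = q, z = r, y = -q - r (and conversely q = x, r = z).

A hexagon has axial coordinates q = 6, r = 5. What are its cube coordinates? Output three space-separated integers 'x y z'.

x = q = 6
z = r = 5
y = -x - z = -(6) - (5) = -11

Answer: 6 -11 5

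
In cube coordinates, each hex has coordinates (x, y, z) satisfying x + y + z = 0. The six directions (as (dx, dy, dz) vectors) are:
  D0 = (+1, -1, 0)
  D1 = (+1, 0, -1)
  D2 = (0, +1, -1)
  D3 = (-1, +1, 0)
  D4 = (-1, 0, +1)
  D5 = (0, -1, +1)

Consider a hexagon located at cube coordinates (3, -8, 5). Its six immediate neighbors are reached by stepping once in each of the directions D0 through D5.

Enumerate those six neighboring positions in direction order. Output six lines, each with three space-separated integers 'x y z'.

Center: (3, -8, 5). Add each direction:
  D0: (3, -8, 5) + (1, -1, 0) = (4, -9, 5)
  D1: (3, -8, 5) + (1, 0, -1) = (4, -8, 4)
  D2: (3, -8, 5) + (0, 1, -1) = (3, -7, 4)
  D3: (3, -8, 5) + (-1, 1, 0) = (2, -7, 5)
  D4: (3, -8, 5) + (-1, 0, 1) = (2, -8, 6)
  D5: (3, -8, 5) + (0, -1, 1) = (3, -9, 6)

Answer: 4 -9 5
4 -8 4
3 -7 4
2 -7 5
2 -8 6
3 -9 6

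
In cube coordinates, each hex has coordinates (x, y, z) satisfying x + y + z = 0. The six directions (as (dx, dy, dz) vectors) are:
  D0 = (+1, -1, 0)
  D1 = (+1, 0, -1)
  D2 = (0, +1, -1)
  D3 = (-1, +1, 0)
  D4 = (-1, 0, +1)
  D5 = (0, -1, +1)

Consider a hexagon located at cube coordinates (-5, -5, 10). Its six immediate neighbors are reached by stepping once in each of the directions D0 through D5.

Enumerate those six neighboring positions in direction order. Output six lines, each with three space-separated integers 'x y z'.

Center: (-5, -5, 10). Add each direction:
  D0: (-5, -5, 10) + (1, -1, 0) = (-4, -6, 10)
  D1: (-5, -5, 10) + (1, 0, -1) = (-4, -5, 9)
  D2: (-5, -5, 10) + (0, 1, -1) = (-5, -4, 9)
  D3: (-5, -5, 10) + (-1, 1, 0) = (-6, -4, 10)
  D4: (-5, -5, 10) + (-1, 0, 1) = (-6, -5, 11)
  D5: (-5, -5, 10) + (0, -1, 1) = (-5, -6, 11)

Answer: -4 -6 10
-4 -5 9
-5 -4 9
-6 -4 10
-6 -5 11
-5 -6 11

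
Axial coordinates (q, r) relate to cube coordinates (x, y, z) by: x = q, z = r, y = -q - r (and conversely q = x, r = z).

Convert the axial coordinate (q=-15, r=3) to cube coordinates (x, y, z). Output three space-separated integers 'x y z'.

x = q = -15
z = r = 3
y = -x - z = -(-15) - (3) = 12

Answer: -15 12 3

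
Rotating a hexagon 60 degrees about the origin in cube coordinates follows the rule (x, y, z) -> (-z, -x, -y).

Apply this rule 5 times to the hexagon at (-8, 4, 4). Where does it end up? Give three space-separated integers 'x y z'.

Answer: -4 -4 8

Derivation:
Start: (-8, 4, 4)
Step 1: (-8, 4, 4) -> (-(4), -(-8), -(4)) = (-4, 8, -4)
Step 2: (-4, 8, -4) -> (-(-4), -(-4), -(8)) = (4, 4, -8)
Step 3: (4, 4, -8) -> (-(-8), -(4), -(4)) = (8, -4, -4)
Step 4: (8, -4, -4) -> (-(-4), -(8), -(-4)) = (4, -8, 4)
Step 5: (4, -8, 4) -> (-(4), -(4), -(-8)) = (-4, -4, 8)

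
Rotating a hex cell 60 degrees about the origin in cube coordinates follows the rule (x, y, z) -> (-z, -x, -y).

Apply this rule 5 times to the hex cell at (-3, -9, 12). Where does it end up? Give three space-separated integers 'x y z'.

Start: (-3, -9, 12)
Step 1: (-3, -9, 12) -> (-(12), -(-3), -(-9)) = (-12, 3, 9)
Step 2: (-12, 3, 9) -> (-(9), -(-12), -(3)) = (-9, 12, -3)
Step 3: (-9, 12, -3) -> (-(-3), -(-9), -(12)) = (3, 9, -12)
Step 4: (3, 9, -12) -> (-(-12), -(3), -(9)) = (12, -3, -9)
Step 5: (12, -3, -9) -> (-(-9), -(12), -(-3)) = (9, -12, 3)

Answer: 9 -12 3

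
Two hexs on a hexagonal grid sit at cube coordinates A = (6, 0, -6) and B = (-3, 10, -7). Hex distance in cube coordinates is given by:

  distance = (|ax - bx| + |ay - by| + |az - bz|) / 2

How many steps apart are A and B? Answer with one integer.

Answer: 10

Derivation:
|ax - bx| = |6 - (-3)| = 9
|ay - by| = |0 - 10| = 10
|az - bz| = |-6 - (-7)| = 1
distance = (9 + 10 + 1) / 2 = 20 / 2 = 10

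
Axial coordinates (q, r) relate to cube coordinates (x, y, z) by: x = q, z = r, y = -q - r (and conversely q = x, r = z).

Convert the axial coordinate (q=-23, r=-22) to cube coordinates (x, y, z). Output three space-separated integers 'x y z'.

x = q = -23
z = r = -22
y = -x - z = -(-23) - (-22) = 45

Answer: -23 45 -22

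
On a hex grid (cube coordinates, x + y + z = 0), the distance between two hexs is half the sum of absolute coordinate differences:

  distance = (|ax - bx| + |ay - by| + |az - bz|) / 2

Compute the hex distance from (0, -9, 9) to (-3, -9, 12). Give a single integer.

|ax - bx| = |0 - (-3)| = 3
|ay - by| = |-9 - (-9)| = 0
|az - bz| = |9 - 12| = 3
distance = (3 + 0 + 3) / 2 = 6 / 2 = 3

Answer: 3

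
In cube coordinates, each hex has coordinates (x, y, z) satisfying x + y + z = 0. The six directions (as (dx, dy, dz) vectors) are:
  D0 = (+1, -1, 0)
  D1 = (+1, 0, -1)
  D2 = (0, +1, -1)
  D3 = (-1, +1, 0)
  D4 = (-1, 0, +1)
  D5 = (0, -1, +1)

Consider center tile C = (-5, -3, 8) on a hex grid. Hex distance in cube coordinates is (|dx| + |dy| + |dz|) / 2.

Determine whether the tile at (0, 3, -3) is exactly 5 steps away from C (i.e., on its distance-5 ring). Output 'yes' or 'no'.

|px - cx| = |0 - (-5)| = 5
|py - cy| = |3 - (-3)| = 6
|pz - cz| = |-3 - 8| = 11
distance = (5+6+11)/2 = 22/2 = 11
radius = 5; distance != radius -> no

Answer: no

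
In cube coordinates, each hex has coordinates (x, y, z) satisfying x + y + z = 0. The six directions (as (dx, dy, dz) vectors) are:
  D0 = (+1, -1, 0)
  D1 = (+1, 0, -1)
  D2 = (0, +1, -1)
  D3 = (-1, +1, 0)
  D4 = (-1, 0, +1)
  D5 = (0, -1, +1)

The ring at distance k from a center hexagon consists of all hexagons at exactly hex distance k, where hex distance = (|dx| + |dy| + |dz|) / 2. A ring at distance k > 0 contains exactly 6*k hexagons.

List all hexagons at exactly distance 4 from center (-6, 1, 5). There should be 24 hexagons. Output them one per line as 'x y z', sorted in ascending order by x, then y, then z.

Walk ring at distance 4 from (-6, 1, 5):
Start at center + D4*4 = (-10, 1, 9)
  hex 0: (-10, 1, 9)
  hex 1: (-9, 0, 9)
  hex 2: (-8, -1, 9)
  hex 3: (-7, -2, 9)
  hex 4: (-6, -3, 9)
  hex 5: (-5, -3, 8)
  hex 6: (-4, -3, 7)
  hex 7: (-3, -3, 6)
  hex 8: (-2, -3, 5)
  hex 9: (-2, -2, 4)
  hex 10: (-2, -1, 3)
  hex 11: (-2, 0, 2)
  hex 12: (-2, 1, 1)
  hex 13: (-3, 2, 1)
  hex 14: (-4, 3, 1)
  hex 15: (-5, 4, 1)
  hex 16: (-6, 5, 1)
  hex 17: (-7, 5, 2)
  hex 18: (-8, 5, 3)
  hex 19: (-9, 5, 4)
  hex 20: (-10, 5, 5)
  hex 21: (-10, 4, 6)
  hex 22: (-10, 3, 7)
  hex 23: (-10, 2, 8)
Sorted: 24 hexes.

Answer: -10 1 9
-10 2 8
-10 3 7
-10 4 6
-10 5 5
-9 0 9
-9 5 4
-8 -1 9
-8 5 3
-7 -2 9
-7 5 2
-6 -3 9
-6 5 1
-5 -3 8
-5 4 1
-4 -3 7
-4 3 1
-3 -3 6
-3 2 1
-2 -3 5
-2 -2 4
-2 -1 3
-2 0 2
-2 1 1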